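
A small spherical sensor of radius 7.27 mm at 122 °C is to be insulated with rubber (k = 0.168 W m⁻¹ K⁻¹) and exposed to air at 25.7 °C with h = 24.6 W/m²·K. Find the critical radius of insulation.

r_cr = 1.37 cm

For a sphere, r_cr = 2k_ins/h = 2·0.168/24.6 = 0.0137 m = 1.37 cm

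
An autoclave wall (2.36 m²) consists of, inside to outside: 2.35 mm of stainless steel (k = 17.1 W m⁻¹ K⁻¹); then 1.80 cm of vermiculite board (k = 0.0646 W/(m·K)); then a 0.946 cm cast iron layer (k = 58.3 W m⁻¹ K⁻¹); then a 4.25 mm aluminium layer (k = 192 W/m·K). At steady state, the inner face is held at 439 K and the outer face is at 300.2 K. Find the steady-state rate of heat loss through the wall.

Resistance network (inner→outer):
  R_stainless steel = L/(kA) = 0.00235/(17.1·2.36) = 5.823×10^-5 K/W
  R_vermiculite board = L/(kA) = 0.0180/(0.0646·2.36) = 0.1181 K/W
  R_cast iron = L/(kA) = 0.00946/(58.3·2.36) = 6.876×10^-5 K/W
  R_aluminium = L/(kA) = 0.00425/(192·2.36) = 9.379×10^-6 K/W
ΣR = 5.823×10^-5 + 0.1181 + 6.876×10^-5 + 9.379×10^-6 = 0.1182 K/W
Q = ΔT/ΣR = (439 K − 300.2 K)/0.1182 = 1170 W

Q = 1170 W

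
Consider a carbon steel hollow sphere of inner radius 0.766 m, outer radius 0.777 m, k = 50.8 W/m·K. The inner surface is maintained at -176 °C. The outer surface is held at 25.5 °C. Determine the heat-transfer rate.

Q = 6.96×10^6 W

Q = 4πk·ΔT/(1/r₁ − 1/r₂) = 4π × 50.8 × 201.5 / (1/0.766 − 1/0.777) = 6.96×10^6 W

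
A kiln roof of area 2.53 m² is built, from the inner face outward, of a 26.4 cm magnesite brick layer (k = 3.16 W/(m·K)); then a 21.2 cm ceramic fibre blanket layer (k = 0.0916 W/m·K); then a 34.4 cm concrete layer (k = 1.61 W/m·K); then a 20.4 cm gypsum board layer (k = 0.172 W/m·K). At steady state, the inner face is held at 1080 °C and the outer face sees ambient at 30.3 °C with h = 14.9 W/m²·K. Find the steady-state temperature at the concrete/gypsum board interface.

T = 371 °C

Series thermal resistances, inner to outer:
  R_magnesite brick = L/(kA) = 0.264/(3.16·2.53) = 0.03302 K/W
  R_ceramic fibre blanket = L/(kA) = 0.212/(0.0916·2.53) = 0.9148 K/W
  R_concrete = L/(kA) = 0.344/(1.61·2.53) = 0.08445 K/W
  R_gypsum board = L/(kA) = 0.204/(0.172·2.53) = 0.4688 K/W
  R_conv,out = 1/(hA) = 1/(14.9·2.53) = 0.02653 K/W
ΣR = 0.03302 + 0.9148 + 0.08445 + 0.4688 + 0.02653 = 1.528 K/W
Q = ΔT/ΣR = (1080 °C − 30.3 °C)/1.528 = 687.0 W
From the inner boundary to the concrete/gypsum board interface, ΣR_partial = 1.032 K/W.
T_interface = T_in − Q·ΣR_partial = 1080 °C − (687.0)(1.032) = 371 °C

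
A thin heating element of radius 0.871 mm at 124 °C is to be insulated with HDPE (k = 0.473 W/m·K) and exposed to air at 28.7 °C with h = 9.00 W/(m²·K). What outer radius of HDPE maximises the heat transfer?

r_cr = 5.26 cm

For a cylinder, r_cr = k_ins/h = 0.473/9.00 = 0.0526 m = 5.26 cm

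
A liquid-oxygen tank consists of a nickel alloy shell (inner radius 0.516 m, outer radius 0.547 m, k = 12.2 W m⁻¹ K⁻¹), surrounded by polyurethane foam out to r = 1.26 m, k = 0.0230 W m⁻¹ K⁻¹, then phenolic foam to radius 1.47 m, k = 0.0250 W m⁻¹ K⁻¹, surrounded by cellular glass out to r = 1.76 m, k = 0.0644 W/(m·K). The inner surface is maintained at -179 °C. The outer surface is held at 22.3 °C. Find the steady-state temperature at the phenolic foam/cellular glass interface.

T = 15.5 °C

Treat each layer as a resistance in series:
  R_nickel alloy = (1/0.516 − 1/0.547)/(4πk) = 0.1098/(4π·12.2) = 7.164×10^-4 K/W
  R_polyurethane foam = (1/0.547 − 1/1.26)/(4πk) = 1.035/(4π·0.0230) = 3.579 K/W
  R_phenolic foam = (1/1.26 − 1/1.47)/(4πk) = 0.1134/(4π·0.0250) = 0.3609 K/W
  R_cellular glass = (1/1.47 − 1/1.76)/(4πk) = 0.1121/(4π·0.0644) = 0.1385 K/W
ΣR = 7.164×10^-4 + 3.579 + 0.3609 + 0.1385 = 4.079 K/W
Q = ΔT/ΣR = (-179 °C − 22.3 °C)/4.079 = -49.35 W
From the inner boundary to the phenolic foam/cellular glass interface, ΣR_partial = 3.941 K/W.
T_interface = T_in − Q·ΣR_partial = -179 °C − (-49.35)(3.941) = 15.5 °C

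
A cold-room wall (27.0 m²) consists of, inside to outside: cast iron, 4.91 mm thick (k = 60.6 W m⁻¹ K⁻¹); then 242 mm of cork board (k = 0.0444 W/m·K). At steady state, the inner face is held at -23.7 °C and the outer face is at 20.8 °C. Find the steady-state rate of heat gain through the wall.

Q = 220 W

Series thermal resistances, inner to outer:
  R_cast iron = L/(kA) = 0.00491/(60.6·27.0) = 3.001×10^-6 K/W
  R_cork board = L/(kA) = 0.242/(0.0444·27.0) = 0.2019 K/W
ΣR = 3.001×10^-6 + 0.2019 = 0.2019 K/W
Q = ΔT/ΣR = (-23.7 °C − 20.8 °C)/0.2019 = -220 W
(Negative Q ⇒ heat flows inward; heat gain = 220 W.)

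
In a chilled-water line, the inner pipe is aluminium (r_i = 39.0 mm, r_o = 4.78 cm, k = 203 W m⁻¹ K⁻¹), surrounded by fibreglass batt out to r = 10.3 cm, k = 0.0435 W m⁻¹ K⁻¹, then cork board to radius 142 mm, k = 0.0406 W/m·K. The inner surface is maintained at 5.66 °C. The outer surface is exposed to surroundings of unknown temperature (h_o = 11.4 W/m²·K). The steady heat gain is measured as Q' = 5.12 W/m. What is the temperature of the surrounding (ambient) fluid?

T_out = 27.0 °C

Series resistances:
  R'_aluminium = ln(0.0478/0.0390)/(2πk) = 0.2035/(2π·203) = 1.595×10^-4 m·K/W
  R'_fibreglass batt = ln(0.103/0.0478)/(2πk) = 0.7677/(2π·0.0435) = 2.809 m·K/W
  R'_cork board = ln(0.142/0.103)/(2πk) = 0.3211/(2π·0.0406) = 1.259 m·K/W
  R'_conv,out = 1/(2πr h) = 1/(2π·0.142·11.4) = 0.09832 m·K/W
ΣR = 4.166 m·K/W
ΔT = Q'·ΣR = 5.12 × 4.166 = 21.33 K
Heat flows inward, so T_out = T_in + ΔT = 5.66 + 21.33 = 27.0 °C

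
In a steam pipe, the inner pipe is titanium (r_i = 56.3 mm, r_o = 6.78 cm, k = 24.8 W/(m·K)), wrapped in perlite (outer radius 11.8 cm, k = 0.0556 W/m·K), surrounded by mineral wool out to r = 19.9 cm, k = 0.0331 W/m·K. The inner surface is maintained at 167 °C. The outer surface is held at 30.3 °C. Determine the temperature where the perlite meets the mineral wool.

T = 114 °C

Resistance network (inner→outer):
  R'_titanium = ln(0.0678/0.0563)/(2πk) = 0.1859/(2π·24.8) = 0.001193 m·K/W
  R'_perlite = ln(0.118/0.0678)/(2πk) = 0.5541/(2π·0.0556) = 1.586 m·K/W
  R'_mineral wool = ln(0.199/0.118)/(2πk) = 0.5226/(2π·0.0331) = 2.513 m·K/W
ΣR = 0.001193 + 1.586 + 2.513 = 4.100 m·K/W
Q' = ΔT/ΣR = (167 °C − 30.3 °C)/4.100 = 33.34 W/m
From the inner boundary to the perlite/mineral wool interface, ΣR_partial = 1.587 m·K/W.
T_interface = T_in − Q'·ΣR_partial = 167 °C − (33.34)(1.587) = 114 °C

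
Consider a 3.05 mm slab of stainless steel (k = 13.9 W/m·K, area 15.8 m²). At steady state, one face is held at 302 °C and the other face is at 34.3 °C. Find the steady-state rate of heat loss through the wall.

Q = kA·ΔT/L = 13.9 × 15.8 × |302 °C − 34.3 °C| / 0.00305 = 1.93×10^7 W

Q = 19300 kW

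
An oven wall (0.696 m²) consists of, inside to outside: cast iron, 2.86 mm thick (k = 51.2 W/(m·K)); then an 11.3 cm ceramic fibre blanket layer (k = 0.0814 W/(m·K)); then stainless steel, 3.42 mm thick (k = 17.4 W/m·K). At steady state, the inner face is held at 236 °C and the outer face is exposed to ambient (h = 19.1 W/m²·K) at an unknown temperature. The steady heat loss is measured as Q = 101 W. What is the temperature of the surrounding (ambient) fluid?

T_out = 26.9 °C

Series resistances:
  R_cast iron = L/(kA) = 0.00286/(51.2·0.696) = 8.026×10^-5 K/W
  R_ceramic fibre blanket = L/(kA) = 0.113/(0.0814·0.696) = 1.995 K/W
  R_stainless steel = L/(kA) = 0.00342/(17.4·0.696) = 2.824×10^-4 K/W
  R_conv,out = 1/(hA) = 1/(19.1·0.696) = 0.07522 K/W
ΣR = 2.070 K/W
ΔT = Q·ΣR = 101 × 2.070 = 209.1 K
Heat flows outward, so T_out = T_in − ΔT = 236 − 209.1 = 26.9 °C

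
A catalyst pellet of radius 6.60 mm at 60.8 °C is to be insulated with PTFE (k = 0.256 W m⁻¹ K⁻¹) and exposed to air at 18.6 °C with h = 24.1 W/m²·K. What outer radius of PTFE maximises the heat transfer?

For a sphere, r_cr = 2k_ins/h = 2·0.256/24.1 = 0.0212 m = 2.12 cm

r_cr = 2.12 cm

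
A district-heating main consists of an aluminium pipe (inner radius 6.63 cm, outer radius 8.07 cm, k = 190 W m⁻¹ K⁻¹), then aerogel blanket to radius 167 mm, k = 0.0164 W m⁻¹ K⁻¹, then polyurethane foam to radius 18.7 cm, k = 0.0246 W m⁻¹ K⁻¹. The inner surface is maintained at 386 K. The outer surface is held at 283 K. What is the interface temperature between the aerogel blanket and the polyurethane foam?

T = 292.7 K

Series thermal resistances, inner to outer:
  R'_aluminium = ln(0.0807/0.0663)/(2πk) = 0.1965/(2π·190) = 1.646×10^-4 m·K/W
  R'_aerogel blanket = ln(0.167/0.0807)/(2πk) = 0.7273/(2π·0.0164) = 7.058 m·K/W
  R'_polyurethane foam = ln(0.187/0.167)/(2πk) = 0.1131/(2π·0.0246) = 0.7318 m·K/W
ΣR = 1.646×10^-4 + 7.058 + 0.7318 = 7.790 m·K/W
Q' = ΔT/ΣR = (386 K − 283 K)/7.790 = 13.22 W/m
From the inner boundary to the aerogel blanket/polyurethane foam interface, ΣR_partial = 7.058 m·K/W.
T_interface = T_in − Q'·ΣR_partial = 386 K − (13.22)(7.058) = 292.7 K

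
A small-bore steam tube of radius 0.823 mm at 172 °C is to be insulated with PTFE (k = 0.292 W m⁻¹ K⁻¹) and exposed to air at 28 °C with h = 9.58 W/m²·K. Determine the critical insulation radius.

r_cr = 3.05 cm

For a cylinder, r_cr = k_ins/h = 0.292/9.58 = 0.0305 m = 3.05 cm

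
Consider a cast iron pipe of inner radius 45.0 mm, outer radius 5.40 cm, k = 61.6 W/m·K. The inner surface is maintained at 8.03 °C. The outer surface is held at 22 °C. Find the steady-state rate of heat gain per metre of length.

Q' = 2πk·ΔT/ln(r₂/r₁) = 2π × 61.6 × 13.97 / ln(0.0540/0.0450) = 29700 W/m

Q' = 29.7 kW/m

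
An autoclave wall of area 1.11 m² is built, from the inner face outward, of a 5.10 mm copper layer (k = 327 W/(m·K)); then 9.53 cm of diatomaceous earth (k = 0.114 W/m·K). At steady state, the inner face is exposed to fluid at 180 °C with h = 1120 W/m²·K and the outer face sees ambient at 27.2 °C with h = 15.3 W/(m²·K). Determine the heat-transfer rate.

Q = 188 W

Series thermal resistances, inner to outer:
  R_conv,in = 1/(hA) = 1/(1120·1.11) = 8.044×10^-4 K/W
  R_copper = L/(kA) = 0.00510/(327·1.11) = 1.405×10^-5 K/W
  R_diatomaceous earth = L/(kA) = 0.0953/(0.114·1.11) = 0.7531 K/W
  R_conv,out = 1/(hA) = 1/(15.3·1.11) = 0.05888 K/W
ΣR = 8.044×10^-4 + 1.405×10^-5 + 0.7531 + 0.05888 = 0.8128 K/W
Q = ΔT/ΣR = (180 °C − 27.2 °C)/0.8128 = 188 W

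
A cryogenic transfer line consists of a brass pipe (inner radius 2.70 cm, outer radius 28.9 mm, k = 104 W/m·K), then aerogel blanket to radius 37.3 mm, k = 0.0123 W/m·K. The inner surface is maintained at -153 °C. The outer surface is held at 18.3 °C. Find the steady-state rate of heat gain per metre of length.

Treat each layer as a resistance in series:
  R'_brass = ln(0.0289/0.0270)/(2πk) = 0.06800/(2π·104) = 1.041×10^-4 m·K/W
  R'_aerogel blanket = ln(0.0373/0.0289)/(2πk) = 0.2552/(2π·0.0123) = 3.302 m·K/W
ΣR = 1.041×10^-4 + 3.302 = 3.302 m·K/W
Q' = ΔT/ΣR = (-153 °C − 18.3 °C)/3.302 = -51.9 W/m
(Negative Q' ⇒ heat flows inward; heat gain = 51.9 W/m.)

Q' = 51.9 W/m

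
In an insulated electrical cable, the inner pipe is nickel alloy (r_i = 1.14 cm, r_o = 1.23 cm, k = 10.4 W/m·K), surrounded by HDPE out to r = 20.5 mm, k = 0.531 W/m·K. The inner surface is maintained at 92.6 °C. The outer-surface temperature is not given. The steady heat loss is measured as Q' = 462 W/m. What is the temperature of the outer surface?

T_out = 21.3 °C

Sum the resistances:
  R'_nickel alloy = ln(0.0123/0.0114)/(2πk) = 0.07599/(2π·10.4) = 0.001163 m·K/W
  R'_HDPE = ln(0.0205/0.0123)/(2πk) = 0.5108/(2π·0.531) = 0.1531 m·K/W
ΣR = 0.1543 m·K/W
ΔT = Q'·ΣR = 462 × 0.1543 = 71.29 K
Heat flows outward, so T_out = T_in − ΔT = 92.6 − 71.29 = 21.3 °C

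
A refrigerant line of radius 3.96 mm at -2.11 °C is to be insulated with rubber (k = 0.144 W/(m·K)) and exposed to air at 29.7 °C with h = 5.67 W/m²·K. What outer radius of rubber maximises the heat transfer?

r_cr = 2.54 cm

For a cylinder, r_cr = k_ins/h = 0.144/5.67 = 0.0254 m = 2.54 cm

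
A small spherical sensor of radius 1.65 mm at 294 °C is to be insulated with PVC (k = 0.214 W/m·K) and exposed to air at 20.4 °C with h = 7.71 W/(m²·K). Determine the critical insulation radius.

r_cr = 5.55 cm

For a sphere, r_cr = 2k_ins/h = 2·0.214/7.71 = 0.0555 m = 5.55 cm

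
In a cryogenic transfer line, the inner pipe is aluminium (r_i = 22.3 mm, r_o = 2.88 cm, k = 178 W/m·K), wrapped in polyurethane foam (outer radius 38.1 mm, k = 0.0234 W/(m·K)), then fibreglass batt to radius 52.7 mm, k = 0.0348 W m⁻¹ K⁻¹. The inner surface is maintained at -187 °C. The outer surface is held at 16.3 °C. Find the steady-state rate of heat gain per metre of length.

Q' = 60.0 W/m

Resistance network (inner→outer):
  R'_aluminium = ln(0.0288/0.0223)/(2πk) = 0.2558/(2π·178) = 2.287×10^-4 m·K/W
  R'_polyurethane foam = ln(0.0381/0.0288)/(2πk) = 0.2798/(2π·0.0234) = 1.903 m·K/W
  R'_fibreglass batt = ln(0.0527/0.0381)/(2πk) = 0.3244/(2π·0.0348) = 1.484 m·K/W
ΣR = 2.287×10^-4 + 1.903 + 1.484 = 3.387 m·K/W
Q' = ΔT/ΣR = (-187 °C − 16.3 °C)/3.387 = -60.0 W/m
(Negative Q' ⇒ heat flows inward; heat gain = 60.0 W/m.)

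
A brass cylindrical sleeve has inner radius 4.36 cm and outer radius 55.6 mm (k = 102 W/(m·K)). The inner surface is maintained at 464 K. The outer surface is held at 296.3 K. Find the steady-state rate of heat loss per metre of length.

Q' = 2πk·ΔT/ln(r₂/r₁) = 2π × 102 × 167.7 / ln(0.0556/0.0436) = 4.42×10^5 W/m

Q' = 442 kW/m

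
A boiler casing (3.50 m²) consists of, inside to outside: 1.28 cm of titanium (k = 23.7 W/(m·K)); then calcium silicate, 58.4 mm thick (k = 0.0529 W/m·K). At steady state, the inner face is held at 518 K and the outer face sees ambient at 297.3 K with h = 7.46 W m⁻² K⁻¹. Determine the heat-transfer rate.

Resistance network (inner→outer):
  R_titanium = L/(kA) = 0.0128/(23.7·3.50) = 1.543×10^-4 K/W
  R_calcium silicate = L/(kA) = 0.0584/(0.0529·3.50) = 0.3154 K/W
  R_conv,out = 1/(hA) = 1/(7.46·3.50) = 0.03830 K/W
ΣR = 1.543×10^-4 + 0.3154 + 0.03830 = 0.3539 K/W
Q = ΔT/ΣR = (518 K − 297.3 K)/0.3539 = 624 W

Q = 624 W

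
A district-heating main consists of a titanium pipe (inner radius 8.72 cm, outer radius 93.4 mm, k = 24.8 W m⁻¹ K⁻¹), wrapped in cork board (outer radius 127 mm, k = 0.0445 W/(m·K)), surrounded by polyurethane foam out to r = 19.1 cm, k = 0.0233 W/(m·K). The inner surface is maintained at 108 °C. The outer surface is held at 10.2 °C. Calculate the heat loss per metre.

Q' = 25.2 W/m

Series thermal resistances, inner to outer:
  R'_titanium = ln(0.0934/0.0872)/(2πk) = 0.06869/(2π·24.8) = 4.408×10^-4 m·K/W
  R'_cork board = ln(0.127/0.0934)/(2πk) = 0.3073/(2π·0.0445) = 1.099 m·K/W
  R'_polyurethane foam = ln(0.191/0.127)/(2πk) = 0.4081/(2π·0.0233) = 2.788 m·K/W
ΣR = 4.408×10^-4 + 1.099 + 2.788 = 3.887 m·K/W
Q' = ΔT/ΣR = (108 °C − 10.2 °C)/3.887 = 25.2 W/m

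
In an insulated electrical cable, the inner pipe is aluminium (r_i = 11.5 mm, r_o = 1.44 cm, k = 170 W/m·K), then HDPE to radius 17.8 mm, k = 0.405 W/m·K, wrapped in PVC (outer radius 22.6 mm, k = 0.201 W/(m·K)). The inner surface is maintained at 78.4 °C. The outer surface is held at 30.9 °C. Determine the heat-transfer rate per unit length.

Q' = 174 W/m

Series thermal resistances, inner to outer:
  R'_aluminium = ln(0.0144/0.0115)/(2πk) = 0.2249/(2π·170) = 2.105×10^-4 m·K/W
  R'_HDPE = ln(0.0178/0.0144)/(2πk) = 0.2120/(2π·0.405) = 0.08330 m·K/W
  R'_PVC = ln(0.0226/0.0178)/(2πk) = 0.2388/(2π·0.201) = 0.1890 m·K/W
ΣR = 2.105×10^-4 + 0.08330 + 0.1890 = 0.2725 m·K/W
Q' = ΔT/ΣR = (78.4 °C − 30.9 °C)/0.2725 = 174 W/m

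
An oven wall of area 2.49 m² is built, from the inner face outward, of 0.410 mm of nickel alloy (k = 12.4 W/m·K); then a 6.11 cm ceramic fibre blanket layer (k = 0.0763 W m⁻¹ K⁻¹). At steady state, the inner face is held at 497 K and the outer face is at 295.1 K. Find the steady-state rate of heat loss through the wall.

Q = 628 W

Resistance network (inner→outer):
  R_nickel alloy = L/(kA) = 4.10×10^-4/(12.4·2.49) = 1.328×10^-5 K/W
  R_ceramic fibre blanket = L/(kA) = 0.0611/(0.0763·2.49) = 0.3216 K/W
ΣR = 1.328×10^-5 + 0.3216 = 0.3216 K/W
Q = ΔT/ΣR = (497 K − 295.1 K)/0.3216 = 628 W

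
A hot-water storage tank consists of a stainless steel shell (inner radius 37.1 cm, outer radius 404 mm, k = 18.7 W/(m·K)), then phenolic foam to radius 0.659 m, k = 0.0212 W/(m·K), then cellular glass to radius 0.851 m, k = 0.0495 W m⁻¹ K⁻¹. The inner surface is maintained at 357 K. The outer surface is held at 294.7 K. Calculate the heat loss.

Q = 15.0 W

Resistance network (inner→outer):
  R_stainless steel = (1/0.371 − 1/0.404)/(4πk) = 0.2202/(4π·18.7) = 9.369×10^-4 K/W
  R_phenolic foam = (1/0.404 − 1/0.659)/(4πk) = 0.9578/(4π·0.0212) = 3.595 K/W
  R_cellular glass = (1/0.659 − 1/0.851)/(4πk) = 0.3424/(4π·0.0495) = 0.5504 K/W
ΣR = 9.369×10^-4 + 3.595 + 0.5504 = 4.146 K/W
Q = ΔT/ΣR = (357 K − 294.7 K)/4.146 = 15.0 W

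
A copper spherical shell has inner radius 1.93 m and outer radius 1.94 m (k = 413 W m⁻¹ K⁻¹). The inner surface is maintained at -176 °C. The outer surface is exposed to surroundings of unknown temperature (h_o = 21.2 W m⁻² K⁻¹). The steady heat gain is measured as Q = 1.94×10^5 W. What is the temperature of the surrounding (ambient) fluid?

T_out = 17.6 °C

Sum the resistances:
  R_copper = (1/1.93 − 1/1.94)/(4πk) = 0.002671/(4π·413) = 5.146×10^-7 K/W
  R_conv,out = 1/(4πr²h) = 1/(4π·1.94²·21.2) = 9.974×10^-4 K/W
ΣR = 9.979×10^-4 K/W
ΔT = Q·ΣR = 1.94×10^5 × 9.979×10^-4 = 193.6 K
Heat flows inward, so T_out = T_in + ΔT = -176 + 193.6 = 17.6 °C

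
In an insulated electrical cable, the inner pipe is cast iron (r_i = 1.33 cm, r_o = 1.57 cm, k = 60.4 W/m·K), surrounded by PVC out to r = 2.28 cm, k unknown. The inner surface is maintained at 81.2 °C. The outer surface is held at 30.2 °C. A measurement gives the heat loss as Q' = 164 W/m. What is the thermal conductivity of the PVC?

ΣR = ΔT/Q' = |81.2 − 30.2|/164 = 0.3110 m·K/W
Known resistances:
  R'_cast iron = ln(0.0157/0.0133)/(2πk) = 0.1659/(2π·60.4) = 4.371×10^-4 m·K/W
R_PVC = ΣR − ΣR_known = 0.3110 − 4.371×10^-4 = 0.3106 m·K/W
ln(r₂/r₁)/(2πk) = 0.3106 ⇒ k = 0.3731/(2π·0.3106) = 0.191 W/m·K

k = 0.191 W/m·K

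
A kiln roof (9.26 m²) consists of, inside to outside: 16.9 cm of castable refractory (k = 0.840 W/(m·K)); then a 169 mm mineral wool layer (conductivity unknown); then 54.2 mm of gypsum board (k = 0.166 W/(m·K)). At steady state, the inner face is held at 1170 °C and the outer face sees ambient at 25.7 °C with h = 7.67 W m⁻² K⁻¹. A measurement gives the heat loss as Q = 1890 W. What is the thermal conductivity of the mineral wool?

ΣR = ΔT/Q = |1170 − 25.7|/1890 = 0.6054 K/W
Known resistances:
  R_castable refractory = L/(kA) = 0.169/(0.840·9.26) = 0.02173 K/W
  R_gypsum board = L/(kA) = 0.0542/(0.166·9.26) = 0.03526 K/W
  R_conv,out = 1/(hA) = 1/(7.67·9.26) = 0.01408 K/W
R_mineral wool = ΣR − ΣR_known = 0.6054 − 0.07107 = 0.5343 K/W
L/(kA) = 0.5343 ⇒ k = 0.169/(0.5343·9.26) = 0.0342 W/m·K

k = 0.0342 W/m·K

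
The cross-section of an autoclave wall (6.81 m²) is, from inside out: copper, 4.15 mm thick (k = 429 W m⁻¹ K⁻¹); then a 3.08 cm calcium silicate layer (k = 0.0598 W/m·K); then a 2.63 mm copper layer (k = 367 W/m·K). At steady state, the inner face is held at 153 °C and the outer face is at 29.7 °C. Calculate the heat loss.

Q = 1630 W

Treat each layer as a resistance in series:
  R_copper = L/(kA) = 0.00415/(429·6.81) = 1.421×10^-6 K/W
  R_calcium silicate = L/(kA) = 0.0308/(0.0598·6.81) = 0.07563 K/W
  R_copper = L/(kA) = 0.00263/(367·6.81) = 1.052×10^-6 K/W
ΣR = 1.421×10^-6 + 0.07563 + 1.052×10^-6 = 0.07563 K/W
Q = ΔT/ΣR = (153 °C − 29.7 °C)/0.07563 = 1630 W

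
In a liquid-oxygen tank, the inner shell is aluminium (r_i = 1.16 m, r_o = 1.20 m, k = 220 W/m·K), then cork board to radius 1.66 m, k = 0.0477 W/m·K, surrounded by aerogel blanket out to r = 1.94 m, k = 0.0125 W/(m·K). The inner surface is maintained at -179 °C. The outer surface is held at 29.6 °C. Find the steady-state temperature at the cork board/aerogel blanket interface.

T = -93.4 °C

Treat each layer as a resistance in series:
  R_aluminium = (1/1.16 − 1/1.20)/(4πk) = 0.02874/(4π·220) = 1.039×10^-5 K/W
  R_cork board = (1/1.20 − 1/1.66)/(4πk) = 0.2309/(4π·0.0477) = 0.3852 K/W
  R_aerogel blanket = (1/1.66 − 1/1.94)/(4πk) = 0.08695/(4π·0.0125) = 0.5535 K/W
ΣR = 1.039×10^-5 + 0.3852 + 0.5535 = 0.9387 K/W
Q = ΔT/ΣR = (-179 °C − 29.6 °C)/0.9387 = -222.2 W
From the inner boundary to the cork board/aerogel blanket interface, ΣR_partial = 0.3852 K/W.
T_interface = T_in − Q·ΣR_partial = -179 °C − (-222.2)(0.3852) = -93.4 °C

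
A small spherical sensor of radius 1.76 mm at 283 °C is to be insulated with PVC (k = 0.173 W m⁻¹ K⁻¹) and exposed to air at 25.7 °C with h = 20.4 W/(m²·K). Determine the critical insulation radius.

For a sphere, r_cr = 2k_ins/h = 2·0.173/20.4 = 0.0170 m = 1.70 cm

r_cr = 1.70 cm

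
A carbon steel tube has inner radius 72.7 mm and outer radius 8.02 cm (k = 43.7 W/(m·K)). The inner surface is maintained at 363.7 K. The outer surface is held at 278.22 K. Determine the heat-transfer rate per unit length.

Q' = 2πk·ΔT/ln(r₂/r₁) = 2π × 43.7 × 85.48 / ln(0.0802/0.0727) = 2.39×10^5 W/m

Q' = 2.39×10^5 W/m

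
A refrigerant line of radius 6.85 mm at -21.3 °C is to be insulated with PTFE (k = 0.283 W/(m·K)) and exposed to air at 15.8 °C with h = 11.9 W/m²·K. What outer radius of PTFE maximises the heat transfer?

r_cr = 2.38 cm

For a cylinder, r_cr = k_ins/h = 0.283/11.9 = 0.0238 m = 2.38 cm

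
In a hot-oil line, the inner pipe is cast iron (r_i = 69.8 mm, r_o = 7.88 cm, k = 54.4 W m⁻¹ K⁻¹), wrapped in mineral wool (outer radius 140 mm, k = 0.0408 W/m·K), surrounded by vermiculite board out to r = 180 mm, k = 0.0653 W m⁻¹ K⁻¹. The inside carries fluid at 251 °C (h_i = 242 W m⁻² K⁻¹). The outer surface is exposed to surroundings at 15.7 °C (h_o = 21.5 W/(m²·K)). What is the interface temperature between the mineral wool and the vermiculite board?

T = 68.6 °C

Resistance network (inner→outer):
  R'_conv,in = 1/(2πr h) = 1/(2π·0.0698·242) = 0.009422 m·K/W
  R'_cast iron = ln(0.0788/0.0698)/(2πk) = 0.1213/(2π·54.4) = 3.548×10^-4 m·K/W
  R'_mineral wool = ln(0.140/0.0788)/(2πk) = 0.5747/(2π·0.0408) = 2.242 m·K/W
  R'_vermiculite board = ln(0.180/0.140)/(2πk) = 0.2513/(2π·0.0653) = 0.6125 m·K/W
  R'_conv,out = 1/(2πr h) = 1/(2π·0.180·21.5) = 0.04113 m·K/W
ΣR = 0.009422 + 3.548×10^-4 + 2.242 + 0.6125 + 0.04113 = 2.905 m·K/W
Q' = ΔT/ΣR = (251 °C − 15.7 °C)/2.905 = 81.00 W/m
From the inner boundary to the mineral wool/vermiculite board interface, ΣR_partial = 2.252 m·K/W.
T_interface = T_in − Q'·ΣR_partial = 251 °C − (81.00)(2.252) = 68.6 °C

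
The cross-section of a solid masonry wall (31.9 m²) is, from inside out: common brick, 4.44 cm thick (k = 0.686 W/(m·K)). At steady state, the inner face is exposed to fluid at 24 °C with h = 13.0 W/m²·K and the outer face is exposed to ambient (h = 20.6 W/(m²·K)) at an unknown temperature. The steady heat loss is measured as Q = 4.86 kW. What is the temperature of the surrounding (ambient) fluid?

T_out = -4.98 °C

Series resistances:
  R_conv,in = 1/(hA) = 1/(13.0·31.9) = 0.002411 K/W
  R_common brick = L/(kA) = 0.0444/(0.686·31.9) = 0.002029 K/W
  R_conv,out = 1/(hA) = 1/(20.6·31.9) = 0.001522 K/W
ΣR = 0.005962 K/W
ΔT = Q·ΣR = 4860 × 0.005962 = 28.98 K
Heat flows outward, so T_out = T_in − ΔT = 24 − 28.98 = -4.98 °C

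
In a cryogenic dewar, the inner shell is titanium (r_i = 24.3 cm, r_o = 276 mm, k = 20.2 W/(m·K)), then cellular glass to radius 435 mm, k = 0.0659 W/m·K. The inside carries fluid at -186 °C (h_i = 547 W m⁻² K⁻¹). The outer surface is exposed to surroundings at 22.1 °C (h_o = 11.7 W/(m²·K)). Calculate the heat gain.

Q = 127 W

Treat each layer as a resistance in series:
  R_conv,in = 1/(4πr²h) = 1/(4π·0.243²·547) = 0.002464 K/W
  R_titanium = (1/0.243 − 1/0.276)/(4πk) = 0.4920/(4π·20.2) = 0.001938 K/W
  R_cellular glass = (1/0.276 − 1/0.435)/(4πk) = 1.324/(4π·0.0659) = 1.599 K/W
  R_conv,out = 1/(4πr²h) = 1/(4π·0.435²·11.7) = 0.03594 K/W
ΣR = 0.002464 + 0.001938 + 1.599 + 0.03594 = 1.639 K/W
Q = ΔT/ΣR = (-186 °C − 22.1 °C)/1.639 = -127 W
(Negative Q ⇒ heat flows inward; heat gain = 127 W.)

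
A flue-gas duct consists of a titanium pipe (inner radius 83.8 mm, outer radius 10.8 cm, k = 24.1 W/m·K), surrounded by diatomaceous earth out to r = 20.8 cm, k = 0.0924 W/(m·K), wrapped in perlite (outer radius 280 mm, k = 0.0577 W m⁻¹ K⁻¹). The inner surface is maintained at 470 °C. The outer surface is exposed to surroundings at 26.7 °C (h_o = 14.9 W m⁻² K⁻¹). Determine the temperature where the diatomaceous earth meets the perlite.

T = 218 °C

Resistance network (inner→outer):
  R'_titanium = ln(0.108/0.0838)/(2πk) = 0.2537/(2π·24.1) = 0.001675 m·K/W
  R'_diatomaceous earth = ln(0.208/0.108)/(2πk) = 0.6554/(2π·0.0924) = 1.129 m·K/W
  R'_perlite = ln(0.280/0.208)/(2πk) = 0.2973/(2π·0.0577) = 0.8199 m·K/W
  R'_conv,out = 1/(2πr h) = 1/(2π·0.280·14.9) = 0.03815 m·K/W
ΣR = 0.001675 + 1.129 + 0.8199 + 0.03815 = 1.989 m·K/W
Q' = ΔT/ΣR = (470 °C − 26.7 °C)/1.989 = 222.9 W/m
From the inner boundary to the diatomaceous earth/perlite interface, ΣR_partial = 1.131 m·K/W.
T_interface = T_in − Q'·ΣR_partial = 470 °C − (222.9)(1.131) = 218 °C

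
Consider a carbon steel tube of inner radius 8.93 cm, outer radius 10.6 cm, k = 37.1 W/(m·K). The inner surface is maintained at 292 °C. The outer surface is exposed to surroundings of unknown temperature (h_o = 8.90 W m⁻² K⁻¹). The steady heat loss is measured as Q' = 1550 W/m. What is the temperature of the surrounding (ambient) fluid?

Series resistances:
  R'_carbon steel = ln(0.106/0.0893)/(2πk) = 0.1714/(2π·37.1) = 7.354×10^-4 m·K/W
  R'_conv,out = 1/(2πr h) = 1/(2π·0.106·8.90) = 0.1687 m·K/W
ΣR = 0.1694 m·K/W
ΔT = Q'·ΣR = 1550 × 0.1694 = 262.6 K
Heat flows outward, so T_out = T_in − ΔT = 292 − 262.6 = 29.4 °C

T_out = 29.4 °C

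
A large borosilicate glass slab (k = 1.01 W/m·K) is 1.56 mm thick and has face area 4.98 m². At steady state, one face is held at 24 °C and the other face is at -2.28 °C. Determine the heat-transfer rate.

Q = kA·ΔT/L = 1.01 × 4.98 × |24 °C − -2.28 °C| / 0.00156 = 84700 W

Q = 84.7 kW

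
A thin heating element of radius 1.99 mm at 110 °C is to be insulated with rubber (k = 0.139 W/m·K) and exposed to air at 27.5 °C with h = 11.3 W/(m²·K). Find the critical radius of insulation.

For a cylinder, r_cr = k_ins/h = 0.139/11.3 = 0.0123 m = 1.23 cm

r_cr = 1.23 cm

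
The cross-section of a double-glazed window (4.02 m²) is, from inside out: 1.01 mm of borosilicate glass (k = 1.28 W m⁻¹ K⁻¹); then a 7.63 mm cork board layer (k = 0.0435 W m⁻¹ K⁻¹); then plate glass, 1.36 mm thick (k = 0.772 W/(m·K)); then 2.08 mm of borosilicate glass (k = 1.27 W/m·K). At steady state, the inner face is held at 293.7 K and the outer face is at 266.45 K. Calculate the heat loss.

Series thermal resistances, inner to outer:
  R_borosilicate glass = L/(kA) = 0.00101/(1.28·4.02) = 1.963×10^-4 K/W
  R_cork board = L/(kA) = 0.00763/(0.0435·4.02) = 0.04363 K/W
  R_plate glass = L/(kA) = 0.00136/(0.772·4.02) = 4.382×10^-4 K/W
  R_borosilicate glass = L/(kA) = 0.00208/(1.27·4.02) = 4.074×10^-4 K/W
ΣR = 1.963×10^-4 + 0.04363 + 4.382×10^-4 + 4.074×10^-4 = 0.04467 K/W
Q = ΔT/ΣR = (293.7 K − 266.45 K)/0.04467 = 610 W

Q = 610 W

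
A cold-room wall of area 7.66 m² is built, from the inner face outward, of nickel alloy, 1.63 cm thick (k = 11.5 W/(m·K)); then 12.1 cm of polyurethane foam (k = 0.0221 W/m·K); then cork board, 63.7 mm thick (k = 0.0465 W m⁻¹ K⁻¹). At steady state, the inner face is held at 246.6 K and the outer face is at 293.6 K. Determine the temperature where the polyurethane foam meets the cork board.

Treat each layer as a resistance in series:
  R_nickel alloy = L/(kA) = 0.0163/(11.5·7.66) = 1.850×10^-4 K/W
  R_polyurethane foam = L/(kA) = 0.121/(0.0221·7.66) = 0.7148 K/W
  R_cork board = L/(kA) = 0.0637/(0.0465·7.66) = 0.1788 K/W
ΣR = 1.850×10^-4 + 0.7148 + 0.1788 = 0.8938 K/W
Q = ΔT/ΣR = (246.6 K − 293.6 K)/0.8938 = -52.58 W
From the inner boundary to the polyurethane foam/cork board interface, ΣR_partial = 0.7150 K/W.
T_interface = T_in − Q·ΣR_partial = 246.6 K − (-52.58)(0.7150) = 284.2 K

T = 284.2 K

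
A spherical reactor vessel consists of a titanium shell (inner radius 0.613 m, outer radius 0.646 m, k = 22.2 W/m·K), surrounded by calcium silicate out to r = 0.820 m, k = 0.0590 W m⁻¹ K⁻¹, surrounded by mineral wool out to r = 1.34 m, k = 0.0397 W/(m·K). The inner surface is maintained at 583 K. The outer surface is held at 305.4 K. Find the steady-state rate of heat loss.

Treat each layer as a resistance in series:
  R_titanium = (1/0.613 − 1/0.646)/(4πk) = 0.08333/(4π·22.2) = 2.987×10^-4 K/W
  R_calcium silicate = (1/0.646 − 1/0.820)/(4πk) = 0.3285/(4π·0.0590) = 0.4430 K/W
  R_mineral wool = (1/0.820 − 1/1.34)/(4πk) = 0.4732/(4π·0.0397) = 0.9486 K/W
ΣR = 2.987×10^-4 + 0.4430 + 0.9486 = 1.392 K/W
Q = ΔT/ΣR = (583 K − 305.4 K)/1.392 = 199 W

Q = 199 W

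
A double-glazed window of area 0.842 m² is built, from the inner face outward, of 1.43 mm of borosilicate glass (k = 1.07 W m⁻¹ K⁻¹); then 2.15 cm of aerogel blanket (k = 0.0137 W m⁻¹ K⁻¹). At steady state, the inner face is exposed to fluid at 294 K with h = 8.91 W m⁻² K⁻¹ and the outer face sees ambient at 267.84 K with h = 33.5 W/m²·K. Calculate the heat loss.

Treat each layer as a resistance in series:
  R_conv,in = 1/(hA) = 1/(8.91·0.842) = 0.1333 K/W
  R_borosilicate glass = L/(kA) = 0.00143/(1.07·0.842) = 0.001587 K/W
  R_aerogel blanket = L/(kA) = 0.0215/(0.0137·0.842) = 1.864 K/W
  R_conv,out = 1/(hA) = 1/(33.5·0.842) = 0.03545 K/W
ΣR = 0.1333 + 0.001587 + 1.864 + 0.03545 = 2.034 K/W
Q = ΔT/ΣR = (294 K − 267.84 K)/2.034 = 12.9 W

Q = 12.9 W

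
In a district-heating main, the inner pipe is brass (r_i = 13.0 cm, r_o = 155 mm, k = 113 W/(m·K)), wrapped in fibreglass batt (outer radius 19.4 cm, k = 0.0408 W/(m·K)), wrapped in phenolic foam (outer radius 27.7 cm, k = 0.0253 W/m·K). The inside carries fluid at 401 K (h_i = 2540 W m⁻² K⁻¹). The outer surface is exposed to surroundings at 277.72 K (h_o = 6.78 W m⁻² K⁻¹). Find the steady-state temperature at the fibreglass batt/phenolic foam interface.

T = 367.3 K

Series thermal resistances, inner to outer:
  R'_conv,in = 1/(2πr h) = 1/(2π·0.130·2540) = 4.820×10^-4 m·K/W
  R'_brass = ln(0.155/0.130)/(2πk) = 0.1759/(2π·113) = 2.477×10^-4 m·K/W
  R'_fibreglass batt = ln(0.194/0.155)/(2πk) = 0.2244/(2π·0.0408) = 0.8755 m·K/W
  R'_phenolic foam = ln(0.277/0.194)/(2πk) = 0.3562/(2π·0.0253) = 2.240 m·K/W
  R'_conv,out = 1/(2πr h) = 1/(2π·0.277·6.78) = 0.08474 m·K/W
ΣR = 4.820×10^-4 + 2.477×10^-4 + 0.8755 + 2.240 + 0.08474 = 3.201 m·K/W
Q' = ΔT/ΣR = (401 K − 277.72 K)/3.201 = 38.51 W/m
From the inner boundary to the fibreglass batt/phenolic foam interface, ΣR_partial = 0.8762 m·K/W.
T_interface = T_in − Q'·ΣR_partial = 401 K − (38.51)(0.8762) = 367.3 K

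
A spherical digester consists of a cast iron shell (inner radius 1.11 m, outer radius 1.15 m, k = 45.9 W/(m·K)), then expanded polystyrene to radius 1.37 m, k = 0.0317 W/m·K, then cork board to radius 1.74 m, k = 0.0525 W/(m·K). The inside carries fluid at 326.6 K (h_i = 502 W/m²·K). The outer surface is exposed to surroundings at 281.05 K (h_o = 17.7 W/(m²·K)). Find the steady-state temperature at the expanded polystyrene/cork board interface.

Series thermal resistances, inner to outer:
  R_conv,in = 1/(4πr²h) = 1/(4π·1.11²·502) = 1.287×10^-4 K/W
  R_cast iron = (1/1.11 − 1/1.15)/(4πk) = 0.03134/(4π·45.9) = 5.433×10^-5 K/W
  R_expanded polystyrene = (1/1.15 − 1/1.37)/(4πk) = 0.1396/(4π·0.0317) = 0.3505 K/W
  R_cork board = (1/1.37 − 1/1.74)/(4πk) = 0.1552/(4π·0.0525) = 0.2353 K/W
  R_conv,out = 1/(4πr²h) = 1/(4π·1.74²·17.7) = 0.001485 K/W
ΣR = 1.287×10^-4 + 5.433×10^-5 + 0.3505 + 0.2353 + 0.001485 = 0.5875 K/W
Q = ΔT/ΣR = (326.6 K − 281.05 K)/0.5875 = 77.53 W
From the inner boundary to the expanded polystyrene/cork board interface, ΣR_partial = 0.3507 K/W.
T_interface = T_in − Q·ΣR_partial = 326.6 K − (77.53)(0.3507) = 299.4 K

T = 299.4 K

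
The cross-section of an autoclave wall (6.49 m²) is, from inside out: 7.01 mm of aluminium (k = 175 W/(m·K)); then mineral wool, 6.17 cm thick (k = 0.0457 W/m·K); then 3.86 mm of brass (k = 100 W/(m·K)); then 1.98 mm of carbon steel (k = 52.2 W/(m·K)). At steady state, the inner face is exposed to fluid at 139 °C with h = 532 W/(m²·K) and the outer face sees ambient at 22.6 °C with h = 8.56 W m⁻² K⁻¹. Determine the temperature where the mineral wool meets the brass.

T = 31.9 °C

Series thermal resistances, inner to outer:
  R_conv,in = 1/(hA) = 1/(532·6.49) = 2.896×10^-4 K/W
  R_aluminium = L/(kA) = 0.00701/(175·6.49) = 6.172×10^-6 K/W
  R_mineral wool = L/(kA) = 0.0617/(0.0457·6.49) = 0.2080 K/W
  R_brass = L/(kA) = 0.00386/(100·6.49) = 5.948×10^-6 K/W
  R_carbon steel = L/(kA) = 0.00198/(52.2·6.49) = 5.845×10^-6 K/W
  R_conv,out = 1/(hA) = 1/(8.56·6.49) = 0.01800 K/W
ΣR = 2.896×10^-4 + 6.172×10^-6 + 0.2080 + 5.948×10^-6 + 5.845×10^-6 + 0.01800 = 0.2263 K/W
Q = ΔT/ΣR = (139 °C − 22.6 °C)/0.2263 = 514.4 W
From the inner boundary to the mineral wool/brass interface, ΣR_partial = 0.2083 K/W.
T_interface = T_in − Q·ΣR_partial = 139 °C − (514.4)(0.2083) = 31.9 °C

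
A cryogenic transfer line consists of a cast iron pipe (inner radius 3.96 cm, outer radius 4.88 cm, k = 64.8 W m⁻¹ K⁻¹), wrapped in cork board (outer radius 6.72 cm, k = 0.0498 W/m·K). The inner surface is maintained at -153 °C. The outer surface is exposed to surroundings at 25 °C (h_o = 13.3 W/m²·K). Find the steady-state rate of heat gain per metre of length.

Q' = 148 W/m

Series thermal resistances, inner to outer:
  R'_cast iron = ln(0.0488/0.0396)/(2πk) = 0.2089/(2π·64.8) = 5.131×10^-4 m·K/W
  R'_cork board = ln(0.0672/0.0488)/(2πk) = 0.3199/(2π·0.0498) = 1.022 m·K/W
  R'_conv,out = 1/(2πr h) = 1/(2π·0.0672·13.3) = 0.1781 m·K/W
ΣR = 5.131×10^-4 + 1.022 + 0.1781 = 1.201 m·K/W
Q' = ΔT/ΣR = (-153 °C − 25 °C)/1.201 = -148 W/m
(Negative Q' ⇒ heat flows inward; heat gain = 148 W/m.)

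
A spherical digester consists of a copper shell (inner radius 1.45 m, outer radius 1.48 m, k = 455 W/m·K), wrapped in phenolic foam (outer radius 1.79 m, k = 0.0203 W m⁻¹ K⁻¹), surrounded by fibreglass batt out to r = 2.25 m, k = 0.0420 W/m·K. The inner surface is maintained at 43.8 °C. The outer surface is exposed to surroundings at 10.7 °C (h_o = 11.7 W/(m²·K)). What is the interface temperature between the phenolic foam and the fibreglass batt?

Treat each layer as a resistance in series:
  R_copper = (1/1.45 − 1/1.48)/(4πk) = 0.01398/(4π·455) = 2.445×10^-6 K/W
  R_phenolic foam = (1/1.48 − 1/1.79)/(4πk) = 0.1170/(4π·0.0203) = 0.4587 K/W
  R_fibreglass batt = (1/1.79 − 1/2.25)/(4πk) = 0.1142/(4π·0.0420) = 0.2164 K/W
  R_conv,out = 1/(4πr²h) = 1/(4π·2.25²·11.7) = 0.001344 K/W
ΣR = 2.445×10^-6 + 0.4587 + 0.2164 + 0.001344 = 0.6764 K/W
Q = ΔT/ΣR = (43.8 °C − 10.7 °C)/0.6764 = 48.94 W
From the inner boundary to the phenolic foam/fibreglass batt interface, ΣR_partial = 0.4587 K/W.
T_interface = T_in − Q·ΣR_partial = 43.8 °C − (48.94)(0.4587) = 21.4 °C

T = 21.4 °C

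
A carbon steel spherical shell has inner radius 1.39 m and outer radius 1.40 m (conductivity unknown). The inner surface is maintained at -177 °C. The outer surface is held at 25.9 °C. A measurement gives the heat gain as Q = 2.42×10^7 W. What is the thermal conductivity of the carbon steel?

ΣR = ΔT/Q = |-177 − 25.9|/2.42×10^7 = 8.384×10^-6 K/W
(1/r₁−1/r₂)/(4πk) = 8.384×10^-6 ⇒ k = 0.005139/(4π·8.384×10^-6) = 48.8 W/m·K

k = 48.8 W/m·K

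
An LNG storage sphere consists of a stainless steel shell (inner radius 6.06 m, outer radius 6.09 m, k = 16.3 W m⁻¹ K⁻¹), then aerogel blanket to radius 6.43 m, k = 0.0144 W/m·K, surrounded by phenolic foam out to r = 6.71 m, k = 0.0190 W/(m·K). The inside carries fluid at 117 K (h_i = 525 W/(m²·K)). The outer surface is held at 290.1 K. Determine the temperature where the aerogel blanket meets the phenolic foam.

T = 227.5 K

Series thermal resistances, inner to outer:
  R_conv,in = 1/(4πr²h) = 1/(4π·6.06²·525) = 4.127×10^-6 K/W
  R_stainless steel = (1/6.06 − 1/6.09)/(4πk) = 8.129×10^-4/(4π·16.3) = 3.969×10^-6 K/W
  R_aerogel blanket = (1/6.09 − 1/6.43)/(4πk) = 0.008683/(4π·0.0144) = 0.04798 K/W
  R_phenolic foam = (1/6.43 − 1/6.71)/(4πk) = 0.006490/(4π·0.0190) = 0.02718 K/W
ΣR = 4.127×10^-6 + 3.969×10^-6 + 0.04798 + 0.02718 = 0.07517 K/W
Q = ΔT/ΣR = (117 K − 290.1 K)/0.07517 = -2303 W
From the inner boundary to the aerogel blanket/phenolic foam interface, ΣR_partial = 0.04799 K/W.
T_interface = T_in − Q·ΣR_partial = 117 K − (-2303)(0.04799) = 227.5 K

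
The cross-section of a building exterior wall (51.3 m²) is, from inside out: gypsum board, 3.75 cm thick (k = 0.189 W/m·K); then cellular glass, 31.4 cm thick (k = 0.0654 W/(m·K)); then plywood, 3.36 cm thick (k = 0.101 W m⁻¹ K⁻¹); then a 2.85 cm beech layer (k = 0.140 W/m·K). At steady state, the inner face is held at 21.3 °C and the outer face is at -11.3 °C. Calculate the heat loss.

Series thermal resistances, inner to outer:
  R_gypsum board = L/(kA) = 0.0375/(0.189·51.3) = 0.003868 K/W
  R_cellular glass = L/(kA) = 0.314/(0.0654·51.3) = 0.09359 K/W
  R_plywood = L/(kA) = 0.0336/(0.101·51.3) = 0.006485 K/W
  R_beech = L/(kA) = 0.0285/(0.140·51.3) = 0.003968 K/W
ΣR = 0.003868 + 0.09359 + 0.006485 + 0.003968 = 0.1079 K/W
Q = ΔT/ΣR = (21.3 °C − -11.3 °C)/0.1079 = 302 W

Q = 302 W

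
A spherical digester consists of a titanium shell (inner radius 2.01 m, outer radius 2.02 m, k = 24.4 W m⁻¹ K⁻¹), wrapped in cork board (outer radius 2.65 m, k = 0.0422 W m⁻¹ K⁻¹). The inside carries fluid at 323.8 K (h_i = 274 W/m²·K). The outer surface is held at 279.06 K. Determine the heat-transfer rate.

Treat each layer as a resistance in series:
  R_conv,in = 1/(4πr²h) = 1/(4π·2.01²·274) = 7.189×10^-5 K/W
  R_titanium = (1/2.01 − 1/2.02)/(4πk) = 0.002463/(4π·24.4) = 8.033×10^-6 K/W
  R_cork board = (1/2.02 − 1/2.65)/(4πk) = 0.1177/(4π·0.0422) = 0.2219 K/W
ΣR = 7.189×10^-5 + 8.033×10^-6 + 0.2219 = 0.2220 K/W
Q = ΔT/ΣR = (323.8 K − 279.06 K)/0.2220 = 202 W

Q = 202 W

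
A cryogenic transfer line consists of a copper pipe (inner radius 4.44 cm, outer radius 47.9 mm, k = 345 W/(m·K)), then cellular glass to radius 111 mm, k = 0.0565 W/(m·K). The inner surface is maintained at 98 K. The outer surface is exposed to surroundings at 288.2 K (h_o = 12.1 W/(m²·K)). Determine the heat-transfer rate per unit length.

Q' = 76.5 W/m

Resistance network (inner→outer):
  R'_copper = ln(0.0479/0.0444)/(2πk) = 0.07588/(2π·345) = 3.500×10^-5 m·K/W
  R'_cellular glass = ln(0.111/0.0479)/(2πk) = 0.8404/(2π·0.0565) = 2.367 m·K/W
  R'_conv,out = 1/(2πr h) = 1/(2π·0.111·12.1) = 0.1185 m·K/W
ΣR = 3.500×10^-5 + 2.367 + 0.1185 = 2.486 m·K/W
Q' = ΔT/ΣR = (98 K − 288.2 K)/2.486 = -76.5 W/m
(Negative Q' ⇒ heat flows inward; heat gain = 76.5 W/m.)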